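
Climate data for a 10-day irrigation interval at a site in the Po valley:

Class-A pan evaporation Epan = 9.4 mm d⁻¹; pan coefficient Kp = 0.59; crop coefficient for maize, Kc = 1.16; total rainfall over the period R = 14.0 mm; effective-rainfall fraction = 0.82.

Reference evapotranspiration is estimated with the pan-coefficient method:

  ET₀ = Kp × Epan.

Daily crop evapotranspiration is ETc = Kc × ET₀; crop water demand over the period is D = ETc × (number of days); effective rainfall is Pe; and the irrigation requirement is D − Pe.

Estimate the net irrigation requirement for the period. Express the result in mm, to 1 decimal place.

52.9 mm

ET₀ = 0.59 × 9.4 = 5.5460 mm/d
ETc = Kc × ET₀ = 1.16 × 5.5460 = 6.4334 mm/d
Crop demand D = ETc × 10 d = 6.4334 × 10 = 64.334 mm
Pe = 0.82 × 14.0 = 11.480 mm
D − Pe = 64.334 − 11.480 = 52.854 mm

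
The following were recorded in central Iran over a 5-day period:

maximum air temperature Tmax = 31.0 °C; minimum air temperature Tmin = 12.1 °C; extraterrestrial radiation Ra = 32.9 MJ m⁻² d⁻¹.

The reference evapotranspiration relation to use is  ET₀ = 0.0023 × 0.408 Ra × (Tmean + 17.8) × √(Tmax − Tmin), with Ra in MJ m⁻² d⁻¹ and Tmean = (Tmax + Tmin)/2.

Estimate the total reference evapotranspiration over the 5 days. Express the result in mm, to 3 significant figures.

26.4 mm

Tmean = (31.0 + 12.1)/2 = 21.55 °C
0.408 Ra = 0.408 × 32.9 = 13.4232 mm/d equivalent
ET₀ = 0.0023 × 13.4232 × (21.55 + 17.8) × √18.9 = 0.0023 × 13.4232 × 39.35 × 4.3474 = 5.2815 mm/d
Over 5 days: 5.2815 × 5 = 26.408 mm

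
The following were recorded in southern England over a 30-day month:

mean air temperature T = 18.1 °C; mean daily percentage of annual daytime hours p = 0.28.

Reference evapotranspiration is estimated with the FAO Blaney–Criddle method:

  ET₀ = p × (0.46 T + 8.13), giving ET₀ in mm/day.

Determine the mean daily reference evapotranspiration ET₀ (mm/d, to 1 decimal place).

4.6 mm/d

ET₀ = 0.28 × (0.46 × 18.1 + 8.13) = 0.28 × 16.456 = 4.6077 mm/d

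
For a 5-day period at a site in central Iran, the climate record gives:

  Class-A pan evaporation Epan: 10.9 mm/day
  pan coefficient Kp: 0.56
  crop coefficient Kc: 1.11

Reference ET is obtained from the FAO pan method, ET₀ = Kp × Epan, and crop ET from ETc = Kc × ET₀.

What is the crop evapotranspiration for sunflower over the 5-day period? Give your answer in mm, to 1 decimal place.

33.9 mm

ET₀ = 0.56 × 10.9 = 6.1040 mm/d
ETc = Kc × ET₀ = 1.11 × 6.1040 = 6.7754 mm/d
Over 5 days: 6.7754 × 5 = 33.877 mm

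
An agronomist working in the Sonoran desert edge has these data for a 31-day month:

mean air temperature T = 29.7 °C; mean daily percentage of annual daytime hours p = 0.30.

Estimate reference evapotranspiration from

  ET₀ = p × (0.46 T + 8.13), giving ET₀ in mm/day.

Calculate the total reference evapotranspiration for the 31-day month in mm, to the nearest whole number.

ET₀ = 0.30 × (0.46 × 29.7 + 8.13) = 0.30 × 21.792 = 6.5376 mm/d
Monthly total = 6.5376 × 31 = 202.666 mm

203 mm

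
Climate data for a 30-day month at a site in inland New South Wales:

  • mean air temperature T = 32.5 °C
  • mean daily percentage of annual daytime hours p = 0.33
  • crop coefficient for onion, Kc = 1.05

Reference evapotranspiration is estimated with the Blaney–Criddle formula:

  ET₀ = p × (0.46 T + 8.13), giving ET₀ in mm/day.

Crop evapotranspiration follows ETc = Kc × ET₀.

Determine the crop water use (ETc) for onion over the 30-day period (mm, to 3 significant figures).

ET₀ = 0.33 × (0.46 × 32.5 + 8.13) = 0.33 × 23.080 = 7.6164 mm/d
ETc = Kc × ET₀ = 1.05 × 7.6164 = 7.9972 mm/d
Over 30 days: 7.9972 × 30 = 239.916 mm

240 mm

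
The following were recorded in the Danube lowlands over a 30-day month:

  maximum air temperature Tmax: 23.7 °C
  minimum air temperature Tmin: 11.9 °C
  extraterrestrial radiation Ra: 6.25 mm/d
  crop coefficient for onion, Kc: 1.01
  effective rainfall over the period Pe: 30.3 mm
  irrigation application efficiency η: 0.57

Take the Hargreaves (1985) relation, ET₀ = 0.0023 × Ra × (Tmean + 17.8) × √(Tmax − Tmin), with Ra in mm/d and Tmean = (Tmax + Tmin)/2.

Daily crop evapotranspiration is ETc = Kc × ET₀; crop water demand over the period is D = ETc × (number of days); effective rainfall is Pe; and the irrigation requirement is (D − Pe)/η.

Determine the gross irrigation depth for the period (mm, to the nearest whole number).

Tmean = (23.7 + 11.9)/2 = 17.80 °C
ET₀ = 0.0023 × 6.25 × (17.80 + 17.8) × √11.8 = 0.0023 × 6.25 × 35.60 × 3.4351 = 1.7579 mm/d
ETc = Kc × ET₀ = 1.01 × 1.7579 = 1.7755 mm/d
Crop demand D = ETc × 30 d = 1.7755 × 30 = 53.265 mm
D − Pe = 53.265 − 30.3 = 22.965 mm
Gross irrigation = 22.965 / 0.57 = 40.289 mm

40 mm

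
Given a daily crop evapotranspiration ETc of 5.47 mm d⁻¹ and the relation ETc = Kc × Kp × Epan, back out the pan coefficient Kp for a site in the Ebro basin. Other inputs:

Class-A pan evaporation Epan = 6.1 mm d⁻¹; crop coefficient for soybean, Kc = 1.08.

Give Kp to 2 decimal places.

ETc = Kc × Kp × Epan  ⇒  Kp = ETc / (Kc × Epan)
Kp = 5.47 / (1.08 × 6.1) = 5.47 / 6.588 = 0.8303

0.83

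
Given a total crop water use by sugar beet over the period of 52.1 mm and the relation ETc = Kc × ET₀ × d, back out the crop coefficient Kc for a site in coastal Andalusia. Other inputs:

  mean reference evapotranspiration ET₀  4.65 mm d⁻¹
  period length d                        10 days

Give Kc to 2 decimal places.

1.12

ETc = Kc × ET₀ × d  ⇒  Kc = ETc / (ET₀ × d)
Kc = 52.1 / (4.65 × 10) = 52.1 / 46.50 = 1.1204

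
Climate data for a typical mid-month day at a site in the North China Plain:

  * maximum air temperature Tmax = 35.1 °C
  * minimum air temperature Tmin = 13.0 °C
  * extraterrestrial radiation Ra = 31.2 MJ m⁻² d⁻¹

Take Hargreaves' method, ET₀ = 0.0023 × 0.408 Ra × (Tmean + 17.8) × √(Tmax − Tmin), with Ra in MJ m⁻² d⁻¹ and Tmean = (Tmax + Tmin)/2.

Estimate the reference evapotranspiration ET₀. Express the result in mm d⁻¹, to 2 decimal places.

5.76 mm d⁻¹

Tmean = (35.1 + 13.0)/2 = 24.05 °C
0.408 Ra = 0.408 × 31.2 = 12.7296 mm/d equivalent
ET₀ = 0.0023 × 12.7296 × (24.05 + 17.8) × √22.1 = 0.0023 × 12.7296 × 41.85 × 4.7011 = 5.7602 mm/d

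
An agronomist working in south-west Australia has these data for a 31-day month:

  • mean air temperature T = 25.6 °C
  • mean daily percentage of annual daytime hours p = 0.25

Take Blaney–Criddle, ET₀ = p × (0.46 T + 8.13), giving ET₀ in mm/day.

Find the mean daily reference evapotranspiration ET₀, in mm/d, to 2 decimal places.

ET₀ = 0.25 × (0.46 × 25.6 + 8.13) = 0.25 × 19.906 = 4.9765 mm/d

4.98 mm/d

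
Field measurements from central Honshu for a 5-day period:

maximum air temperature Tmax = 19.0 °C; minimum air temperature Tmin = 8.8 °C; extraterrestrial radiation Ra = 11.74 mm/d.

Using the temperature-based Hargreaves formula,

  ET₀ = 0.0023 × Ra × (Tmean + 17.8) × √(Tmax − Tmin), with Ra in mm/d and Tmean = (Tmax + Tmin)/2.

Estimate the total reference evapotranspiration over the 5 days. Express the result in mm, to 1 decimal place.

Tmean = (19.0 + 8.8)/2 = 13.90 °C
ET₀ = 0.0023 × 11.74 × (13.90 + 17.8) × √10.2 = 0.0023 × 11.74 × 31.70 × 3.1937 = 2.7337 mm/d
Over 5 days: 2.7337 × 5 = 13.669 mm

13.7 mm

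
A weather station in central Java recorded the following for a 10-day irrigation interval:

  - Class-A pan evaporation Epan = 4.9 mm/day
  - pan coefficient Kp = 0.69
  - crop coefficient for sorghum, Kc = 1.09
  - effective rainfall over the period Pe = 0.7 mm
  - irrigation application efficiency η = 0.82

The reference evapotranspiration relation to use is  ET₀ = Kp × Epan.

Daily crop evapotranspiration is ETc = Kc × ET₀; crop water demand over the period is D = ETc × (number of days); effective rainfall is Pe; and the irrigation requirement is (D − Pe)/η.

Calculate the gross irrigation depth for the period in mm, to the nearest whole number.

ET₀ = 0.69 × 4.9 = 3.3810 mm/d
ETc = Kc × ET₀ = 1.09 × 3.3810 = 3.6853 mm/d
Crop demand D = ETc × 10 d = 3.6853 × 10 = 36.853 mm
D − Pe = 36.853 − 0.7 = 36.153 mm
Gross irrigation = 36.153 / 0.82 = 44.089 mm

44 mm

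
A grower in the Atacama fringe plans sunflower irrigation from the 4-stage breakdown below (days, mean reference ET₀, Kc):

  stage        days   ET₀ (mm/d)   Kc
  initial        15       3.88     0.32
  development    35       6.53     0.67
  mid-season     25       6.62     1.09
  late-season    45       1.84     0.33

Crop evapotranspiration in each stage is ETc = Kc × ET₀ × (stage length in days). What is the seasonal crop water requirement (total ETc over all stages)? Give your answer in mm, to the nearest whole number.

initial: 0.32 × 3.88 × 15 = 18.62 mm
development: 0.67 × 6.53 × 35 = 153.13 mm
mid-season: 1.09 × 6.62 × 25 = 180.40 mm
late-season: 0.33 × 1.84 × 45 = 27.32 mm
Seasonal total = 379.47 mm

379 mm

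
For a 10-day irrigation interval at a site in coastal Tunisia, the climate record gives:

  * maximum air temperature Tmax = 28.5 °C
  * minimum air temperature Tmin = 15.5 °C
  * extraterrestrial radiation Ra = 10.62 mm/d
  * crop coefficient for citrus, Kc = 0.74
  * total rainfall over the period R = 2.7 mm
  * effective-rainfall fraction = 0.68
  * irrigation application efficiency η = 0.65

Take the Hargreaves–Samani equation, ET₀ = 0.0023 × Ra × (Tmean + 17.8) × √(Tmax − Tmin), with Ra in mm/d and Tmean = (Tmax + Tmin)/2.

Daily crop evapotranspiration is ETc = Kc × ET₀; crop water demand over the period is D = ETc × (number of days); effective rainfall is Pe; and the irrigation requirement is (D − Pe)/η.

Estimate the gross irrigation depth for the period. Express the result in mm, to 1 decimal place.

37.1 mm

Tmean = (28.5 + 15.5)/2 = 22.00 °C
ET₀ = 0.0023 × 10.62 × (22.00 + 17.8) × √13.0 = 0.0023 × 10.62 × 39.80 × 3.6056 = 3.5052 mm/d
ETc = Kc × ET₀ = 0.74 × 3.5052 = 2.5938 mm/d
Crop demand D = ETc × 10 d = 2.5938 × 10 = 25.938 mm
Pe = 0.68 × 2.7 = 1.836 mm
D − Pe = 25.938 − 1.836 = 24.102 mm
Gross irrigation = 24.102 / 0.65 = 37.080 mm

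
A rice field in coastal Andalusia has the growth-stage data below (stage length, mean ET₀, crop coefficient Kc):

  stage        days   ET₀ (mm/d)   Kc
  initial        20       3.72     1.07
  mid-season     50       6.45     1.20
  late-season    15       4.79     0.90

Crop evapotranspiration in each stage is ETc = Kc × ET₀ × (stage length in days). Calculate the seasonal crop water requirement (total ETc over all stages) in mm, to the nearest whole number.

initial: 1.07 × 3.72 × 20 = 79.61 mm
mid-season: 1.20 × 6.45 × 50 = 387.00 mm
late-season: 0.90 × 4.79 × 15 = 64.67 mm
Seasonal total = 531.28 mm

531 mm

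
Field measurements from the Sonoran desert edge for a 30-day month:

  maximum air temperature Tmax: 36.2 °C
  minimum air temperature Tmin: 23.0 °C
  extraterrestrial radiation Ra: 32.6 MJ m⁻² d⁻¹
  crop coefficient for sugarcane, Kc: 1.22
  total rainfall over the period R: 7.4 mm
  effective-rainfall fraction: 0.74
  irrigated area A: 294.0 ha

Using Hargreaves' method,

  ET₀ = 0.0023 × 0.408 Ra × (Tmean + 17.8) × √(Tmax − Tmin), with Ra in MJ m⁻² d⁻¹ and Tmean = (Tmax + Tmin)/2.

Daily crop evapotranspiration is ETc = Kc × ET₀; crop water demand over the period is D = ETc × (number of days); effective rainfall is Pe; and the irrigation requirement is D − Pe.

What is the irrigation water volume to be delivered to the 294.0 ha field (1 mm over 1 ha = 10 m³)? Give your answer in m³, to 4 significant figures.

Tmean = (36.2 + 23.0)/2 = 29.60 °C
0.408 Ra = 0.408 × 32.6 = 13.3008 mm/d equivalent
ET₀ = 0.0023 × 13.3008 × (29.60 + 17.8) × √13.2 = 0.0023 × 13.3008 × 47.40 × 3.6332 = 5.2683 mm/d
ETc = Kc × ET₀ = 1.22 × 5.2683 = 6.4273 mm/d
Crop demand D = ETc × 30 d = 6.4273 × 30 = 192.819 mm
Pe = 0.74 × 7.4 = 5.476 mm
D − Pe = 192.819 − 5.476 = 187.343 mm
Volume = 187.343 mm × 294.0 ha × 10 = 550788.4 m³

550800 m³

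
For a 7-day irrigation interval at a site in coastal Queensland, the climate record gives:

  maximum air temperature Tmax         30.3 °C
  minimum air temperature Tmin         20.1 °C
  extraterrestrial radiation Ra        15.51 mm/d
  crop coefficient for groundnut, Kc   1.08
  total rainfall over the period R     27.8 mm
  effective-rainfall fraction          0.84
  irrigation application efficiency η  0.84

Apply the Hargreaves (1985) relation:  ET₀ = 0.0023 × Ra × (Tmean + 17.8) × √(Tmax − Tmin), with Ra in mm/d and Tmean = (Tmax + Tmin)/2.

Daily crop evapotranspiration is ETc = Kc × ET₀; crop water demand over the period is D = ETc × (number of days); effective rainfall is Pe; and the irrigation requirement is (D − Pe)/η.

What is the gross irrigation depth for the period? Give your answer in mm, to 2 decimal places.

Tmean = (30.3 + 20.1)/2 = 25.20 °C
ET₀ = 0.0023 × 15.51 × (25.20 + 17.8) × √10.2 = 0.0023 × 15.51 × 43.00 × 3.1937 = 4.8989 mm/d
ETc = Kc × ET₀ = 1.08 × 4.8989 = 5.2908 mm/d
Crop demand D = ETc × 7 d = 5.2908 × 7 = 37.036 mm
Pe = 0.84 × 27.8 = 23.352 mm
D − Pe = 37.036 − 23.352 = 13.684 mm
Gross irrigation = 13.684 / 0.84 = 16.290 mm

16.29 mm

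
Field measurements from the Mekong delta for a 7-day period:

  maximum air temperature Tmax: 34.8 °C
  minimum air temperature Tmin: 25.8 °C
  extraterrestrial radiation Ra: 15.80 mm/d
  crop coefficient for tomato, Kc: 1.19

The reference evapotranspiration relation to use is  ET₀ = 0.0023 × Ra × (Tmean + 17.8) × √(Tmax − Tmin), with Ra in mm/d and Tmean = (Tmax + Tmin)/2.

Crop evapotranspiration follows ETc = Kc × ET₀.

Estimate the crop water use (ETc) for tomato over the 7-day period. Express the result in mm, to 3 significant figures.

43.7 mm

Tmean = (34.8 + 25.8)/2 = 30.30 °C
ET₀ = 0.0023 × 15.80 × (30.30 + 17.8) × √9.0 = 0.0023 × 15.80 × 48.10 × 3.0000 = 5.2439 mm/d
ETc = Kc × ET₀ = 1.19 × 5.2439 = 6.2402 mm/d
Over 7 days: 6.2402 × 7 = 43.681 mm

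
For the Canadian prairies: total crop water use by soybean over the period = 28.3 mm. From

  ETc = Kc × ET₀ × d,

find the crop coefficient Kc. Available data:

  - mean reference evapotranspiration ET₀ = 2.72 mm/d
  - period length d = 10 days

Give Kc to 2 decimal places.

1.04

ETc = Kc × ET₀ × d  ⇒  Kc = ETc / (ET₀ × d)
Kc = 28.3 / (2.72 × 10) = 28.3 / 27.20 = 1.0404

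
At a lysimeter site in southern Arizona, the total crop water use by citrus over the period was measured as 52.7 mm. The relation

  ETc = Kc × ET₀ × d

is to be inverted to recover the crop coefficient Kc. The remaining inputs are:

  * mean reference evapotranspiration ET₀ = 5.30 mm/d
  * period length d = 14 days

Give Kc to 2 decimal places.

0.71

ETc = Kc × ET₀ × d  ⇒  Kc = ETc / (ET₀ × d)
Kc = 52.7 / (5.30 × 14) = 52.7 / 74.20 = 0.7102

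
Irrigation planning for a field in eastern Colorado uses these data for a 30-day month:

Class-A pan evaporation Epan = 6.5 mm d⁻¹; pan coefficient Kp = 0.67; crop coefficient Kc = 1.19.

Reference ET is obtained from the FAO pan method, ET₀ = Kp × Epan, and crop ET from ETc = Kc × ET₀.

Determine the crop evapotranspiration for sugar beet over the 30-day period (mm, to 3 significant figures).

155 mm

ET₀ = 0.67 × 6.5 = 4.3550 mm/d
ETc = Kc × ET₀ = 1.19 × 4.3550 = 5.1825 mm/d
Over 30 days: 5.1825 × 30 = 155.475 mm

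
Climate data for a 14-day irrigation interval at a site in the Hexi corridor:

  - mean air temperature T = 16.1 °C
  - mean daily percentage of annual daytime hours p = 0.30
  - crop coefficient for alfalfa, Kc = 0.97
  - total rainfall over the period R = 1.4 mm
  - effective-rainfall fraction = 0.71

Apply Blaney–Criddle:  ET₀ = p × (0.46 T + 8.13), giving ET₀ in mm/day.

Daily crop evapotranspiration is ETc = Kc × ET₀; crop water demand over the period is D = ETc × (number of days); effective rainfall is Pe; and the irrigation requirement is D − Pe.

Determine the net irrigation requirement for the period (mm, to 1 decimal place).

ET₀ = 0.30 × (0.46 × 16.1 + 8.13) = 0.30 × 15.536 = 4.6608 mm/d
ETc = Kc × ET₀ = 0.97 × 4.6608 = 4.5210 mm/d
Crop demand D = ETc × 14 d = 4.5210 × 14 = 63.294 mm
Pe = 0.71 × 1.4 = 0.994 mm
D − Pe = 63.294 − 0.994 = 62.300 mm

62.3 mm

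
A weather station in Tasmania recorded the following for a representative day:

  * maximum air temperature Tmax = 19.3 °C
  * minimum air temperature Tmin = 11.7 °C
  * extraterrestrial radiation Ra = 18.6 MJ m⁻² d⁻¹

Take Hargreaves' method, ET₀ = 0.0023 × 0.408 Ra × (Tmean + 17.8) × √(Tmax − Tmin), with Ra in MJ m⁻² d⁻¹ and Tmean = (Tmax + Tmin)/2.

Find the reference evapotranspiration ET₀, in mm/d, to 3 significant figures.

Tmean = (19.3 + 11.7)/2 = 15.50 °C
0.408 Ra = 0.408 × 18.6 = 7.5888 mm/d equivalent
ET₀ = 0.0023 × 7.5888 × (15.50 + 17.8) × √7.6 = 0.0023 × 7.5888 × 33.30 × 2.7568 = 1.6023 mm/d

1.60 mm/d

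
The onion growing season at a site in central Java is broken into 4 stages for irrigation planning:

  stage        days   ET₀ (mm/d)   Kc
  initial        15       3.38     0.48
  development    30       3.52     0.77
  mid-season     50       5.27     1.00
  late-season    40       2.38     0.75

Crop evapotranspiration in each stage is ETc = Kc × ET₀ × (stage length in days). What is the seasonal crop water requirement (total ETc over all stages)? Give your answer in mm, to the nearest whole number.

441 mm

initial: 0.48 × 3.38 × 15 = 24.34 mm
development: 0.77 × 3.52 × 30 = 81.31 mm
mid-season: 1.00 × 5.27 × 50 = 263.50 mm
late-season: 0.75 × 2.38 × 40 = 71.40 mm
Seasonal total = 440.55 mm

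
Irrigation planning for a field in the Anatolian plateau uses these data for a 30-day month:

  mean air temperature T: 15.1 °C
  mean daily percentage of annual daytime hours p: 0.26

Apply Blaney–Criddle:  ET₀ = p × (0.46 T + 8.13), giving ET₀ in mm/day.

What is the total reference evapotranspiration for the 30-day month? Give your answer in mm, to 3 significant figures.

ET₀ = 0.26 × (0.46 × 15.1 + 8.13) = 0.26 × 15.076 = 3.9198 mm/d
Monthly total = 3.9198 × 30 = 117.594 mm

118 mm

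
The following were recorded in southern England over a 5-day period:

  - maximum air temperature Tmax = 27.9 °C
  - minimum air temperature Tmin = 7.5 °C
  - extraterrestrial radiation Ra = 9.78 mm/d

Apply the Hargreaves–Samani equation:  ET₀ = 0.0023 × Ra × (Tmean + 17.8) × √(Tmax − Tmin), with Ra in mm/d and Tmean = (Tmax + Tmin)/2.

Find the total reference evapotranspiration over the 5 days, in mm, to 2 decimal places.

18.03 mm

Tmean = (27.9 + 7.5)/2 = 17.70 °C
ET₀ = 0.0023 × 9.78 × (17.70 + 17.8) × √20.4 = 0.0023 × 9.78 × 35.50 × 4.5166 = 3.6067 mm/d
Over 5 days: 3.6067 × 5 = 18.034 mm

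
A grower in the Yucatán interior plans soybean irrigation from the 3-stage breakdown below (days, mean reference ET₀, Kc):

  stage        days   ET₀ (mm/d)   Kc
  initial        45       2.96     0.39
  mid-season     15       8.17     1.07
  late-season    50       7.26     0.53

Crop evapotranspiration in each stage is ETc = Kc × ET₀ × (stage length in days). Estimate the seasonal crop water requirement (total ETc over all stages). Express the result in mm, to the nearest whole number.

375 mm

initial: 0.39 × 2.96 × 45 = 51.95 mm
mid-season: 1.07 × 8.17 × 15 = 131.13 mm
late-season: 0.53 × 7.26 × 50 = 192.39 mm
Seasonal total = 375.47 mm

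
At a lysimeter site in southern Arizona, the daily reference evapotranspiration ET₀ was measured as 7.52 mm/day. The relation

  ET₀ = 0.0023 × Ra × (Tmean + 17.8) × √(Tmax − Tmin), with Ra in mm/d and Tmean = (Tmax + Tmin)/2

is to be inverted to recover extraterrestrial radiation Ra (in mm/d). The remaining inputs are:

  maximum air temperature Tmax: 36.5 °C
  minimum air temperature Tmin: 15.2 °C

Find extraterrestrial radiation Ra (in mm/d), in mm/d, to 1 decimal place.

Tmean = 25.85 °C; √ΔT = 4.6152
Ra = ET₀ / [0.0023 × (Tmean+17.8) × √ΔT] = 7.52 / (0.0023 × 43.65 × 4.6152) = 16.230 mm/d

16.2 mm/d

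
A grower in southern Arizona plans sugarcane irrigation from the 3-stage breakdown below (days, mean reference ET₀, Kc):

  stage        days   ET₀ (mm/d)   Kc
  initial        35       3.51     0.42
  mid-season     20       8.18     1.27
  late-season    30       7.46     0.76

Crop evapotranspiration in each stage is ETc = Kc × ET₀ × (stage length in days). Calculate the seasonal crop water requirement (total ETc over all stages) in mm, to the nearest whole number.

429 mm

initial: 0.42 × 3.51 × 35 = 51.60 mm
mid-season: 1.27 × 8.18 × 20 = 207.77 mm
late-season: 0.76 × 7.46 × 30 = 170.09 mm
Seasonal total = 429.46 mm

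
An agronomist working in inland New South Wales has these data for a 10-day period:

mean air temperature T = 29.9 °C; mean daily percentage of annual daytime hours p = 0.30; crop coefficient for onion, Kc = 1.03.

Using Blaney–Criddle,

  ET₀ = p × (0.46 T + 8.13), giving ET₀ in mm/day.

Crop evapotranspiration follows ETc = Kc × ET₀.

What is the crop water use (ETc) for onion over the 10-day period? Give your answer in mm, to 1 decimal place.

ET₀ = 0.30 × (0.46 × 29.9 + 8.13) = 0.30 × 21.884 = 6.5652 mm/d
ETc = Kc × ET₀ = 1.03 × 6.5652 = 6.7622 mm/d
Over 10 days: 6.7622 × 10 = 67.622 mm

67.6 mm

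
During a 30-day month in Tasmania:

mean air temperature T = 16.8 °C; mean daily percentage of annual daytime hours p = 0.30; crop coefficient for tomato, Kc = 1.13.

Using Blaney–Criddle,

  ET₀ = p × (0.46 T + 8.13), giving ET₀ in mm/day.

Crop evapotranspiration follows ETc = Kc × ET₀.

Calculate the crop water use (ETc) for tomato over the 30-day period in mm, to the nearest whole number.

161 mm

ET₀ = 0.30 × (0.46 × 16.8 + 8.13) = 0.30 × 15.858 = 4.7574 mm/d
ETc = Kc × ET₀ = 1.13 × 4.7574 = 5.3759 mm/d
Over 30 days: 5.3759 × 30 = 161.277 mm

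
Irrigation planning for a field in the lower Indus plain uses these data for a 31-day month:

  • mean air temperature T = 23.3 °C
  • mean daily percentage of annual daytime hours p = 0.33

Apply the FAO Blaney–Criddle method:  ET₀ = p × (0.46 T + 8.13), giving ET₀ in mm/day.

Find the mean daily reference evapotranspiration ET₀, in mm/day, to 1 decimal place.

6.2 mm/day

ET₀ = 0.33 × (0.46 × 23.3 + 8.13) = 0.33 × 18.848 = 6.2198 mm/d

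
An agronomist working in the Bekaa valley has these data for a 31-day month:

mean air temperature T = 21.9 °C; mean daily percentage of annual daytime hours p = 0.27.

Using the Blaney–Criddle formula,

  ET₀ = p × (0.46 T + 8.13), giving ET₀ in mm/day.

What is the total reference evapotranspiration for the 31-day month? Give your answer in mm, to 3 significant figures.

ET₀ = 0.27 × (0.46 × 21.9 + 8.13) = 0.27 × 18.204 = 4.9151 mm/d
Monthly total = 4.9151 × 31 = 152.368 mm

152 mm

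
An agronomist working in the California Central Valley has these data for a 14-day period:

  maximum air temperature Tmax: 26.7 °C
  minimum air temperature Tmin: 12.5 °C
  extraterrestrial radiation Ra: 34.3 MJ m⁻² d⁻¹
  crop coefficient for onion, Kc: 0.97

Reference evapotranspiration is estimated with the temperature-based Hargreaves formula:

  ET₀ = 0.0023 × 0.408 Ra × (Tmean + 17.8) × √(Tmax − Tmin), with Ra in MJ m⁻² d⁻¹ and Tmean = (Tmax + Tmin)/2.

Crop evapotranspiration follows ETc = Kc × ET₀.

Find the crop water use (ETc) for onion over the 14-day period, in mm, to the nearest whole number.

Tmean = (26.7 + 12.5)/2 = 19.60 °C
0.408 Ra = 0.408 × 34.3 = 13.9944 mm/d equivalent
ET₀ = 0.0023 × 13.9944 × (19.60 + 17.8) × √14.2 = 0.0023 × 13.9944 × 37.40 × 3.7683 = 4.5363 mm/d
ETc = Kc × ET₀ = 0.97 × 4.5363 = 4.4002 mm/d
Over 14 days: 4.4002 × 14 = 61.603 mm

62 mm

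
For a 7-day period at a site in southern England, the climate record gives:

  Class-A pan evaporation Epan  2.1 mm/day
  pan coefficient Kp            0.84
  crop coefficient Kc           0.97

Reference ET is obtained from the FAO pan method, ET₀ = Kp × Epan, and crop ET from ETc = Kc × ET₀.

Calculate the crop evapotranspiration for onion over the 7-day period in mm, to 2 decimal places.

11.98 mm

ET₀ = 0.84 × 2.1 = 1.7640 mm/d
ETc = Kc × ET₀ = 0.97 × 1.7640 = 1.7111 mm/d
Over 7 days: 1.7111 × 7 = 11.978 mm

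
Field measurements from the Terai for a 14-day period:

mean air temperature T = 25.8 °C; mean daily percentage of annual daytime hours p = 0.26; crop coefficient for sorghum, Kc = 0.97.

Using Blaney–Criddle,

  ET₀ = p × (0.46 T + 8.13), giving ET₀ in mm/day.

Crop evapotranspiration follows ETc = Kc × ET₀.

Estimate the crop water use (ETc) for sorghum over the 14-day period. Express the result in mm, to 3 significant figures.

70.6 mm

ET₀ = 0.26 × (0.46 × 25.8 + 8.13) = 0.26 × 19.998 = 5.1995 mm/d
ETc = Kc × ET₀ = 0.97 × 5.1995 = 5.0435 mm/d
Over 14 days: 5.0435 × 14 = 70.609 mm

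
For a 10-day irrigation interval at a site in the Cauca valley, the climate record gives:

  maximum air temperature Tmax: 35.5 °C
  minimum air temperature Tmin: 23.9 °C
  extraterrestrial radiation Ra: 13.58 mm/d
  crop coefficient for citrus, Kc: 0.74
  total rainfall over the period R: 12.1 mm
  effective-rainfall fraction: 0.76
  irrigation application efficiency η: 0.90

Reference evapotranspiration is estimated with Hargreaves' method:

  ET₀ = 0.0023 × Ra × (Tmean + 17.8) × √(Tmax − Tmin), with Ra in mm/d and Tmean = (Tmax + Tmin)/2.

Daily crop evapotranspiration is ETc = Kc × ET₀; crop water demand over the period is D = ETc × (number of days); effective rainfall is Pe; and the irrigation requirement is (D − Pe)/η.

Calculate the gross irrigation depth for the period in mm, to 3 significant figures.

Tmean = (35.5 + 23.9)/2 = 29.70 °C
ET₀ = 0.0023 × 13.58 × (29.70 + 17.8) × √11.6 = 0.0023 × 13.58 × 47.50 × 3.4059 = 5.0530 mm/d
ETc = Kc × ET₀ = 0.74 × 5.0530 = 3.7392 mm/d
Crop demand D = ETc × 10 d = 3.7392 × 10 = 37.392 mm
Pe = 0.76 × 12.1 = 9.196 mm
D − Pe = 37.392 − 9.196 = 28.196 mm
Gross irrigation = 28.196 / 0.90 = 31.329 mm

31.3 mm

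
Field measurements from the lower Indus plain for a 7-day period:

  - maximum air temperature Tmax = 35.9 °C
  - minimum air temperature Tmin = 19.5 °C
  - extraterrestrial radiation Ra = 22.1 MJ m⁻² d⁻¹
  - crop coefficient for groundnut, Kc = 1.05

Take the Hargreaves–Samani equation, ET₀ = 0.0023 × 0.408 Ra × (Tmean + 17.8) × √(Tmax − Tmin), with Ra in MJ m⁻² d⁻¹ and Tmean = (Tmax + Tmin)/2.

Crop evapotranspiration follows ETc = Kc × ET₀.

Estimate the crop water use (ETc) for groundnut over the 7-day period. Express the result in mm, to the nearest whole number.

28 mm

Tmean = (35.9 + 19.5)/2 = 27.70 °C
0.408 Ra = 0.408 × 22.1 = 9.0168 mm/d equivalent
ET₀ = 0.0023 × 9.0168 × (27.70 + 17.8) × √16.4 = 0.0023 × 9.0168 × 45.50 × 4.0497 = 3.8213 mm/d
ETc = Kc × ET₀ = 1.05 × 3.8213 = 4.0124 mm/d
Over 7 days: 4.0124 × 7 = 28.087 mm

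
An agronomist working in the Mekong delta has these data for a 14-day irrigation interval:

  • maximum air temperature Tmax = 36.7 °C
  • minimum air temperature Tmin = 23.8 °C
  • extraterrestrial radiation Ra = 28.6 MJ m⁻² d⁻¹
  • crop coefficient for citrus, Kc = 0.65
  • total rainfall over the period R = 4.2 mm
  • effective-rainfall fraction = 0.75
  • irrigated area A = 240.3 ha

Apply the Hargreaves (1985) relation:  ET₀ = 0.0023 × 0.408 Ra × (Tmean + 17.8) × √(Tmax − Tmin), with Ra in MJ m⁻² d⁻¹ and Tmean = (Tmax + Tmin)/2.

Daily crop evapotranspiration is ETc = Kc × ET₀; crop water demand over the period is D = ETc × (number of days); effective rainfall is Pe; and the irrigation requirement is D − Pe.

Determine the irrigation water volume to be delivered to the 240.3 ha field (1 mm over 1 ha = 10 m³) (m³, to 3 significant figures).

Tmean = (36.7 + 23.8)/2 = 30.25 °C
0.408 Ra = 0.408 × 28.6 = 11.6688 mm/d equivalent
ET₀ = 0.0023 × 11.6688 × (30.25 + 17.8) × √12.9 = 0.0023 × 11.6688 × 48.05 × 3.5917 = 4.6318 mm/d
ETc = Kc × ET₀ = 0.65 × 4.6318 = 3.0107 mm/d
Crop demand D = ETc × 14 d = 3.0107 × 14 = 42.150 mm
Pe = 0.75 × 4.2 = 3.150 mm
D − Pe = 42.150 − 3.150 = 39.000 mm
Volume = 39.000 mm × 240.3 ha × 10 = 93717.0 m³

93700 m³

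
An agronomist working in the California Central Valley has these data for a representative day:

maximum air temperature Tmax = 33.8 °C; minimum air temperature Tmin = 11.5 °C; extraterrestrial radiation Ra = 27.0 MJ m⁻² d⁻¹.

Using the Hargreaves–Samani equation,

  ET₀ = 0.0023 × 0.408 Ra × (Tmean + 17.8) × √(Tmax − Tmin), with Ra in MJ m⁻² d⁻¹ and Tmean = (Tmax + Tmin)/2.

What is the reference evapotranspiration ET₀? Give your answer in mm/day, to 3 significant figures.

Tmean = (33.8 + 11.5)/2 = 22.65 °C
0.408 Ra = 0.408 × 27.0 = 11.0160 mm/d equivalent
ET₀ = 0.0023 × 11.0160 × (22.65 + 17.8) × √22.3 = 0.0023 × 11.0160 × 40.45 × 4.7223 = 4.8398 mm/d

4.84 mm/day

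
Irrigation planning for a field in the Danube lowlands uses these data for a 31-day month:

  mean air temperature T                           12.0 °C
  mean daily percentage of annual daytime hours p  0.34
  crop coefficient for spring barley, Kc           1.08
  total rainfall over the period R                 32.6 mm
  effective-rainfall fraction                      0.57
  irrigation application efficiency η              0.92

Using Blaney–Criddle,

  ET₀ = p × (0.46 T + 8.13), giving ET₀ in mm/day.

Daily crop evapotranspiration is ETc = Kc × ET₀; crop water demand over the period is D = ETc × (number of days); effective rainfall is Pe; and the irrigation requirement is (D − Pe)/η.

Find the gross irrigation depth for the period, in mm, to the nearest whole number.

149 mm

ET₀ = 0.34 × (0.46 × 12.0 + 8.13) = 0.34 × 13.650 = 4.6410 mm/d
ETc = Kc × ET₀ = 1.08 × 4.6410 = 5.0123 mm/d
Crop demand D = ETc × 31 d = 5.0123 × 31 = 155.381 mm
Pe = 0.57 × 32.6 = 18.582 mm
D − Pe = 155.381 − 18.582 = 136.799 mm
Gross irrigation = 136.799 / 0.92 = 148.695 mm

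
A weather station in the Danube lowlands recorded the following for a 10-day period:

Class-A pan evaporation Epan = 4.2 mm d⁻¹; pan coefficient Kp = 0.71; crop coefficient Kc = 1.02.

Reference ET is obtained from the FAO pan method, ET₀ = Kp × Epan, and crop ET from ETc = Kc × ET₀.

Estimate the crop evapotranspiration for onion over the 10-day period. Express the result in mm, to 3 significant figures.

30.4 mm

ET₀ = 0.71 × 4.2 = 2.9820 mm/d
ETc = Kc × ET₀ = 1.02 × 2.9820 = 3.0416 mm/d
Over 10 days: 3.0416 × 10 = 30.416 mm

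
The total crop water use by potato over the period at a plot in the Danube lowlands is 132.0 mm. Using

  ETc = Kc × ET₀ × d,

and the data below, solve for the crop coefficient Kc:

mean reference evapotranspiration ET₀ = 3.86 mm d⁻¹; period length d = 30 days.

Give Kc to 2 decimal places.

ETc = Kc × ET₀ × d  ⇒  Kc = ETc / (ET₀ × d)
Kc = 132.0 / (3.86 × 30) = 132.0 / 115.80 = 1.1399

1.14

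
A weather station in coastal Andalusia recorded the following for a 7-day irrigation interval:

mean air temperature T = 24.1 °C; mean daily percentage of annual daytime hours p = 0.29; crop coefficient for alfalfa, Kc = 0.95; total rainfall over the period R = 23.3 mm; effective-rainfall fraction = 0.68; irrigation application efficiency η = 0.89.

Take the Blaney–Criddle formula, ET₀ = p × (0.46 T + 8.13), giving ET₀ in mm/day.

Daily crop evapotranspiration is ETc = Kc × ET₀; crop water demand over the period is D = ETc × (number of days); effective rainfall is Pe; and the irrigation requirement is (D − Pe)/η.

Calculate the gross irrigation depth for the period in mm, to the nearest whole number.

24 mm

ET₀ = 0.29 × (0.46 × 24.1 + 8.13) = 0.29 × 19.216 = 5.5726 mm/d
ETc = Kc × ET₀ = 0.95 × 5.5726 = 5.2940 mm/d
Crop demand D = ETc × 7 d = 5.2940 × 7 = 37.058 mm
Pe = 0.68 × 23.3 = 15.844 mm
D − Pe = 37.058 − 15.844 = 21.214 mm
Gross irrigation = 21.214 / 0.89 = 23.836 mm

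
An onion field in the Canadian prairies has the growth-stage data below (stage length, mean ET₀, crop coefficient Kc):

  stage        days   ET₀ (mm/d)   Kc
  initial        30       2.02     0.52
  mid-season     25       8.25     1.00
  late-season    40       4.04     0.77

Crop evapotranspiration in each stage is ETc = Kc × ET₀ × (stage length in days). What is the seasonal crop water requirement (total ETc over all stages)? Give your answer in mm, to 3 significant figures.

initial: 0.52 × 2.02 × 30 = 31.51 mm
mid-season: 1.00 × 8.25 × 25 = 206.25 mm
late-season: 0.77 × 4.04 × 40 = 124.43 mm
Seasonal total = 362.19 mm

362 mm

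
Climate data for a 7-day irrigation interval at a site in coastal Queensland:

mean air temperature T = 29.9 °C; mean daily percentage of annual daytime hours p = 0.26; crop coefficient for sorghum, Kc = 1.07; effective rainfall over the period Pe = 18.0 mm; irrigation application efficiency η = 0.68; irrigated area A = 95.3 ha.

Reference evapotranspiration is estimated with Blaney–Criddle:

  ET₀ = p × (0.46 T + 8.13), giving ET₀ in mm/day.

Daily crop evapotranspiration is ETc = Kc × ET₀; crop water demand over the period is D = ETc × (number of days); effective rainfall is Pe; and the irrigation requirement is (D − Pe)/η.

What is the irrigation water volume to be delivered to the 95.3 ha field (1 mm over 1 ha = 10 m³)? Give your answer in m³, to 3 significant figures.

ET₀ = 0.26 × (0.46 × 29.9 + 8.13) = 0.26 × 21.884 = 5.6898 mm/d
ETc = Kc × ET₀ = 1.07 × 5.6898 = 6.0881 mm/d
Crop demand D = ETc × 7 d = 6.0881 × 7 = 42.617 mm
D − Pe = 42.617 − 18.0 = 24.617 mm
Gross irrigation = 24.617 / 0.68 = 36.201 mm
Volume = 36.201 mm × 95.3 ha × 10 = 34499.6 m³

34500 m³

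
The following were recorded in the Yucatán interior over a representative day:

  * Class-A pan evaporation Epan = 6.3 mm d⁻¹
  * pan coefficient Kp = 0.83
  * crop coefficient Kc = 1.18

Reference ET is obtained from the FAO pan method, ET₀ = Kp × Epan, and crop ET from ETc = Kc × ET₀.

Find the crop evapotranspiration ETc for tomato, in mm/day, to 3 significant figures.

6.17 mm/day

ET₀ = 0.83 × 6.3 = 5.2290 mm/d
ETc = Kc × ET₀ = 1.18 × 5.2290 = 6.1702 mm/d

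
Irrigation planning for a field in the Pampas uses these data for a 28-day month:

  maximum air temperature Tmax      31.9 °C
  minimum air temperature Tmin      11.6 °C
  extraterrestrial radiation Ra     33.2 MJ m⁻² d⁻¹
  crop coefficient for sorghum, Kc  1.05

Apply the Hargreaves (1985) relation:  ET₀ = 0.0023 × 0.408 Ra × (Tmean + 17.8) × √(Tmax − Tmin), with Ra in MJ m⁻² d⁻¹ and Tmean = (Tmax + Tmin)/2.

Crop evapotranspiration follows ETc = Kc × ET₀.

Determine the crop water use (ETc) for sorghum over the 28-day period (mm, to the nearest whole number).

Tmean = (31.9 + 11.6)/2 = 21.75 °C
0.408 Ra = 0.408 × 33.2 = 13.5456 mm/d equivalent
ET₀ = 0.0023 × 13.5456 × (21.75 + 17.8) × √20.3 = 0.0023 × 13.5456 × 39.55 × 4.5056 = 5.5517 mm/d
ETc = Kc × ET₀ = 1.05 × 5.5517 = 5.8293 mm/d
Over 28 days: 5.8293 × 28 = 163.220 mm

163 mm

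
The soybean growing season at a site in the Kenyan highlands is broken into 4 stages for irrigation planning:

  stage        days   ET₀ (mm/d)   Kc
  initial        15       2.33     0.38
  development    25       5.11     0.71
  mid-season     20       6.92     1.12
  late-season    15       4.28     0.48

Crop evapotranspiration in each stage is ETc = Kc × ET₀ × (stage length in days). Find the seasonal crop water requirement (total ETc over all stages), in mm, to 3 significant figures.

290 mm

initial: 0.38 × 2.33 × 15 = 13.28 mm
development: 0.71 × 5.11 × 25 = 90.70 mm
mid-season: 1.12 × 6.92 × 20 = 155.01 mm
late-season: 0.48 × 4.28 × 15 = 30.82 mm
Seasonal total = 289.81 mm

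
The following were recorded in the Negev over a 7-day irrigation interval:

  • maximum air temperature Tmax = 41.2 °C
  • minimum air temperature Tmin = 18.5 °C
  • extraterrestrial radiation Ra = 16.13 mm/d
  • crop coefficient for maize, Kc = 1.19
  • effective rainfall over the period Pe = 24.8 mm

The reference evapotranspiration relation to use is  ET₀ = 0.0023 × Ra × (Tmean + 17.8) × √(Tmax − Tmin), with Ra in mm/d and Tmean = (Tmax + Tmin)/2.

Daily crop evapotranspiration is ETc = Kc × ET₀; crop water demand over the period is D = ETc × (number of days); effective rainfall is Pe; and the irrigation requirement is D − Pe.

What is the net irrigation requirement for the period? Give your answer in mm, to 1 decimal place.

Tmean = (41.2 + 18.5)/2 = 29.85 °C
ET₀ = 0.0023 × 16.13 × (29.85 + 17.8) × √22.7 = 0.0023 × 16.13 × 47.65 × 4.7645 = 8.4225 mm/d
ETc = Kc × ET₀ = 1.19 × 8.4225 = 10.0228 mm/d
Crop demand D = ETc × 7 d = 10.0228 × 7 = 70.160 mm
D − Pe = 70.160 − 24.8 = 45.360 mm

45.4 mm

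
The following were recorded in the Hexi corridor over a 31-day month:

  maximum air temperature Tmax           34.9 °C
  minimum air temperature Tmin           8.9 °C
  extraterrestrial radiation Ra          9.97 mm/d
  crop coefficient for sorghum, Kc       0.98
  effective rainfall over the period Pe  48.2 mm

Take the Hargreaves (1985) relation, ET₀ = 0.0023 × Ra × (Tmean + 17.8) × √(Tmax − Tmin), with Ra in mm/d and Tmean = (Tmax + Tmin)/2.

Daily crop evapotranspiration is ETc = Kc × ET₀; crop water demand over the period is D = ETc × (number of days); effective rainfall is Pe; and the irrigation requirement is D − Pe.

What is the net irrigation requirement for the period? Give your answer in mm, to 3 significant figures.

Tmean = (34.9 + 8.9)/2 = 21.90 °C
ET₀ = 0.0023 × 9.97 × (21.90 + 17.8) × √26.0 = 0.0023 × 9.97 × 39.70 × 5.0990 = 4.6419 mm/d
ETc = Kc × ET₀ = 0.98 × 4.6419 = 4.5491 mm/d
Crop demand D = ETc × 31 d = 4.5491 × 31 = 141.022 mm
D − Pe = 141.022 − 48.2 = 92.822 mm

92.8 mm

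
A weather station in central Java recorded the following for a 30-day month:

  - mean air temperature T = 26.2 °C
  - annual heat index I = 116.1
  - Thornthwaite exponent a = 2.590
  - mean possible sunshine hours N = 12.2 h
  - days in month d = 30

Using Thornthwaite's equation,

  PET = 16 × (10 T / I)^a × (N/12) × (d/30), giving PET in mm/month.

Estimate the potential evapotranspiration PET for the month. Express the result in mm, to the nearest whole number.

134 mm

10T/I = 10 × 26.2 / 116.1 = 2.2567
(10T/I)^a = 2.2567^2.590 = 8.2318
Uncorrected PET = 16 × 8.2318 = 131.709 mm
Correction = (N/12)(d/30) = (12.2/12)(30/30) = 1.0167
PET = 131.709 × 1.0167 = 133.909 mm/month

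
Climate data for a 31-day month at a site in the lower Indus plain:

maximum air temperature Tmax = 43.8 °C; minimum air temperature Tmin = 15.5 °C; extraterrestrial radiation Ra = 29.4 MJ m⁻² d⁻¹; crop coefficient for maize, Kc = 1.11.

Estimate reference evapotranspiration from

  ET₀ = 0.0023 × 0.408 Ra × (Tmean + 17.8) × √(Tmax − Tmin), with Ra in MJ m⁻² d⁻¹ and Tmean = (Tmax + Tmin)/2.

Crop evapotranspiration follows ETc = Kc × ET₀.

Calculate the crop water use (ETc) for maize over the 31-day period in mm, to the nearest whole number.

240 mm

Tmean = (43.8 + 15.5)/2 = 29.65 °C
0.408 Ra = 0.408 × 29.4 = 11.9952 mm/d equivalent
ET₀ = 0.0023 × 11.9952 × (29.65 + 17.8) × √28.3 = 0.0023 × 11.9952 × 47.45 × 5.3198 = 6.9641 mm/d
ETc = Kc × ET₀ = 1.11 × 6.9641 = 7.7302 mm/d
Over 31 days: 7.7302 × 31 = 239.636 mm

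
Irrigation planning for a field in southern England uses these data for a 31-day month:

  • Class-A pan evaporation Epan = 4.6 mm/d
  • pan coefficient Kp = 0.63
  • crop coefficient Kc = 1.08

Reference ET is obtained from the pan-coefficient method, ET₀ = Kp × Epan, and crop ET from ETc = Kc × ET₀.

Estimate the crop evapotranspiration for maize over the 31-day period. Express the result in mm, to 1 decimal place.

ET₀ = 0.63 × 4.6 = 2.8980 mm/d
ETc = Kc × ET₀ = 1.08 × 2.8980 = 3.1298 mm/d
Over 31 days: 3.1298 × 31 = 97.024 mm

97.0 mm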